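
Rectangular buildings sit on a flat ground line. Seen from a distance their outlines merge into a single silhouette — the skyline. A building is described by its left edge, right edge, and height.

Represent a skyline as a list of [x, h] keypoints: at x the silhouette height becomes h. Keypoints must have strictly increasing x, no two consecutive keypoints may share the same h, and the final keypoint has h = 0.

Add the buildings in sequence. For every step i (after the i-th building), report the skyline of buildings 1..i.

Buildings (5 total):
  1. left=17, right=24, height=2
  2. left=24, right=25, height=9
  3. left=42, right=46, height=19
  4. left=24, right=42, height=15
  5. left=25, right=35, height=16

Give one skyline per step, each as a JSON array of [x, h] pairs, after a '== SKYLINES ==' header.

== SKYLINES ==
[[17,2],[24,0]]
[[17,2],[24,9],[25,0]]
[[17,2],[24,9],[25,0],[42,19],[46,0]]
[[17,2],[24,15],[42,19],[46,0]]
[[17,2],[24,15],[25,16],[35,15],[42,19],[46,0]]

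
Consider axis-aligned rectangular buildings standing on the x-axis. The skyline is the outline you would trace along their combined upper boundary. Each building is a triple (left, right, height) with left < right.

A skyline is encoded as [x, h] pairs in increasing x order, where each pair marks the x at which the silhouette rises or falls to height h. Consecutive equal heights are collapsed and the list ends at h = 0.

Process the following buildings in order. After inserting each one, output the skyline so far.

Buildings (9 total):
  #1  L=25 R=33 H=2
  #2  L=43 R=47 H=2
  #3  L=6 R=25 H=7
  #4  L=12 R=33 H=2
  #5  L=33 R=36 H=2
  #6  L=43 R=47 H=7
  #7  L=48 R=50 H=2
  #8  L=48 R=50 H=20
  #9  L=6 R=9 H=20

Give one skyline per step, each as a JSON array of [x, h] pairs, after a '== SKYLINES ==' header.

== SKYLINES ==
[[25,2],[33,0]]
[[25,2],[33,0],[43,2],[47,0]]
[[6,7],[25,2],[33,0],[43,2],[47,0]]
[[6,7],[25,2],[33,0],[43,2],[47,0]]
[[6,7],[25,2],[36,0],[43,2],[47,0]]
[[6,7],[25,2],[36,0],[43,7],[47,0]]
[[6,7],[25,2],[36,0],[43,7],[47,0],[48,2],[50,0]]
[[6,7],[25,2],[36,0],[43,7],[47,0],[48,20],[50,0]]
[[6,20],[9,7],[25,2],[36,0],[43,7],[47,0],[48,20],[50,0]]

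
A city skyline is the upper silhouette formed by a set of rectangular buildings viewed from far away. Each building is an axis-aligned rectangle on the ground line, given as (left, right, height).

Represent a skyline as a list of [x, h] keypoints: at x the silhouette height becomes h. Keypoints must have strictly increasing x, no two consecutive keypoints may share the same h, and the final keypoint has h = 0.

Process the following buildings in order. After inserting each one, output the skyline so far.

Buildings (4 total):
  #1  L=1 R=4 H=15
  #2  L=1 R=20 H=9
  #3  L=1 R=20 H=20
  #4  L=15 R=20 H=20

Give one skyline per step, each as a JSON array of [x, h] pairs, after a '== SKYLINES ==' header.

== SKYLINES ==
[[1,15],[4,0]]
[[1,15],[4,9],[20,0]]
[[1,20],[20,0]]
[[1,20],[20,0]]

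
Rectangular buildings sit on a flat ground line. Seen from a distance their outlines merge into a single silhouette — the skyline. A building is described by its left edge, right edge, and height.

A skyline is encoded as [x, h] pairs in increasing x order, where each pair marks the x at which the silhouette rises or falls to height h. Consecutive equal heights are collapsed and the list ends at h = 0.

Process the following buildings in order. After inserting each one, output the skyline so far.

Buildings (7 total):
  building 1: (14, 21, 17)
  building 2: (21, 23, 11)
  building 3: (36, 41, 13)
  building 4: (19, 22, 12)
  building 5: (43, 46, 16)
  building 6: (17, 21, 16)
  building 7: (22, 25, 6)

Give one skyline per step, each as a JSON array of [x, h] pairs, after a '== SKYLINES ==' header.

== SKYLINES ==
[[14,17],[21,0]]
[[14,17],[21,11],[23,0]]
[[14,17],[21,11],[23,0],[36,13],[41,0]]
[[14,17],[21,12],[22,11],[23,0],[36,13],[41,0]]
[[14,17],[21,12],[22,11],[23,0],[36,13],[41,0],[43,16],[46,0]]
[[14,17],[21,12],[22,11],[23,0],[36,13],[41,0],[43,16],[46,0]]
[[14,17],[21,12],[22,11],[23,6],[25,0],[36,13],[41,0],[43,16],[46,0]]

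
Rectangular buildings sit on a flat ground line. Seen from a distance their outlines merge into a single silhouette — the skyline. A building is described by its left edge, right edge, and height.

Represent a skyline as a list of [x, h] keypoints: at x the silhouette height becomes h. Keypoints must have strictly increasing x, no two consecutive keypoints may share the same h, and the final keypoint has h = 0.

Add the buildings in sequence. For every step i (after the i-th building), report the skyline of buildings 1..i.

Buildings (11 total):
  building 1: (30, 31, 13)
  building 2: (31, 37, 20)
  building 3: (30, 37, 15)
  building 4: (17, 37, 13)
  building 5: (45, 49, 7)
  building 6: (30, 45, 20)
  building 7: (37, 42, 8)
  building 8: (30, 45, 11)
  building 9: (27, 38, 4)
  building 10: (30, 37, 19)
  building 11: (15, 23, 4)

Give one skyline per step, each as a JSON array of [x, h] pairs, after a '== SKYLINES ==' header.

== SKYLINES ==
[[30,13],[31,0]]
[[30,13],[31,20],[37,0]]
[[30,15],[31,20],[37,0]]
[[17,13],[30,15],[31,20],[37,0]]
[[17,13],[30,15],[31,20],[37,0],[45,7],[49,0]]
[[17,13],[30,20],[45,7],[49,0]]
[[17,13],[30,20],[45,7],[49,0]]
[[17,13],[30,20],[45,7],[49,0]]
[[17,13],[30,20],[45,7],[49,0]]
[[17,13],[30,20],[45,7],[49,0]]
[[15,4],[17,13],[30,20],[45,7],[49,0]]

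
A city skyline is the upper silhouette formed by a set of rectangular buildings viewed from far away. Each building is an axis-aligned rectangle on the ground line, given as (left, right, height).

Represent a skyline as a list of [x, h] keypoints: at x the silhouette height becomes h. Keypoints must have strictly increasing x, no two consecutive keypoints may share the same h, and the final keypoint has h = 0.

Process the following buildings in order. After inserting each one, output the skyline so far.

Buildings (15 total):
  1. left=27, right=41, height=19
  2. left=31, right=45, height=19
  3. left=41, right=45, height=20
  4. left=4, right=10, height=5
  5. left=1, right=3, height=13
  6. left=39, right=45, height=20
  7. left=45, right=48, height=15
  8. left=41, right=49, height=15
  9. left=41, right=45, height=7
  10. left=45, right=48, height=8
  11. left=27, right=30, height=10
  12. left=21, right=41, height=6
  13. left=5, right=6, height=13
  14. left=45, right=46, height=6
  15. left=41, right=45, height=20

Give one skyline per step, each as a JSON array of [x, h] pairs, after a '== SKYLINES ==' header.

== SKYLINES ==
[[27,19],[41,0]]
[[27,19],[45,0]]
[[27,19],[41,20],[45,0]]
[[4,5],[10,0],[27,19],[41,20],[45,0]]
[[1,13],[3,0],[4,5],[10,0],[27,19],[41,20],[45,0]]
[[1,13],[3,0],[4,5],[10,0],[27,19],[39,20],[45,0]]
[[1,13],[3,0],[4,5],[10,0],[27,19],[39,20],[45,15],[48,0]]
[[1,13],[3,0],[4,5],[10,0],[27,19],[39,20],[45,15],[49,0]]
[[1,13],[3,0],[4,5],[10,0],[27,19],[39,20],[45,15],[49,0]]
[[1,13],[3,0],[4,5],[10,0],[27,19],[39,20],[45,15],[49,0]]
[[1,13],[3,0],[4,5],[10,0],[27,19],[39,20],[45,15],[49,0]]
[[1,13],[3,0],[4,5],[10,0],[21,6],[27,19],[39,20],[45,15],[49,0]]
[[1,13],[3,0],[4,5],[5,13],[6,5],[10,0],[21,6],[27,19],[39,20],[45,15],[49,0]]
[[1,13],[3,0],[4,5],[5,13],[6,5],[10,0],[21,6],[27,19],[39,20],[45,15],[49,0]]
[[1,13],[3,0],[4,5],[5,13],[6,5],[10,0],[21,6],[27,19],[39,20],[45,15],[49,0]]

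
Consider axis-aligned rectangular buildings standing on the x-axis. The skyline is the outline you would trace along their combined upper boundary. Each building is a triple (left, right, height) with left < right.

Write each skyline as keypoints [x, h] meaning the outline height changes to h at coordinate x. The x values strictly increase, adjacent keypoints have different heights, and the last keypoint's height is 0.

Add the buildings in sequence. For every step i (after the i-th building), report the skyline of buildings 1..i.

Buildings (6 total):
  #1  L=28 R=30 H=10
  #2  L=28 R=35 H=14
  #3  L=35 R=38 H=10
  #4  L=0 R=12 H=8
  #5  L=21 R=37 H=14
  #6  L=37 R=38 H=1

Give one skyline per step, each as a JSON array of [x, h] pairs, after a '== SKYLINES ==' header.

== SKYLINES ==
[[28,10],[30,0]]
[[28,14],[35,0]]
[[28,14],[35,10],[38,0]]
[[0,8],[12,0],[28,14],[35,10],[38,0]]
[[0,8],[12,0],[21,14],[37,10],[38,0]]
[[0,8],[12,0],[21,14],[37,10],[38,0]]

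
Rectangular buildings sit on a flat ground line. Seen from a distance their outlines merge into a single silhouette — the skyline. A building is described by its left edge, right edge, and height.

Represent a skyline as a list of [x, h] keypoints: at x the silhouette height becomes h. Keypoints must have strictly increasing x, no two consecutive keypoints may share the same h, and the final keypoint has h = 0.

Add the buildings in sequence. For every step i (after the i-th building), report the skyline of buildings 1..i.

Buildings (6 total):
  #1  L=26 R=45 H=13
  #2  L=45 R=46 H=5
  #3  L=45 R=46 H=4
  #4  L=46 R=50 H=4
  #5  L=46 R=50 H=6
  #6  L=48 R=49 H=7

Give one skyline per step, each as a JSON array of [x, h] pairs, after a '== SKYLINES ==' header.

== SKYLINES ==
[[26,13],[45,0]]
[[26,13],[45,5],[46,0]]
[[26,13],[45,5],[46,0]]
[[26,13],[45,5],[46,4],[50,0]]
[[26,13],[45,5],[46,6],[50,0]]
[[26,13],[45,5],[46,6],[48,7],[49,6],[50,0]]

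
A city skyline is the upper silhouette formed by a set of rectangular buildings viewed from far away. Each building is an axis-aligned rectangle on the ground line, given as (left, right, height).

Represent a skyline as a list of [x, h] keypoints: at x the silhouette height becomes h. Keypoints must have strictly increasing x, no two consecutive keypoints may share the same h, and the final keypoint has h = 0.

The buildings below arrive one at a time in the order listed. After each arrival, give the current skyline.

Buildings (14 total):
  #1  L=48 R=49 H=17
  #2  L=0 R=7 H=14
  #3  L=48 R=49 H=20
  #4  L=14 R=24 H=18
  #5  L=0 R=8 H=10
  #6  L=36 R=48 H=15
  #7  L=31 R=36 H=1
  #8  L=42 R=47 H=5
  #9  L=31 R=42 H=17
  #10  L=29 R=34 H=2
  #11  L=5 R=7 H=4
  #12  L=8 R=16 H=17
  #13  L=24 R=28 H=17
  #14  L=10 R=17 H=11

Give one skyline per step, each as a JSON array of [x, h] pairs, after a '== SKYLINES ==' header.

== SKYLINES ==
[[48,17],[49,0]]
[[0,14],[7,0],[48,17],[49,0]]
[[0,14],[7,0],[48,20],[49,0]]
[[0,14],[7,0],[14,18],[24,0],[48,20],[49,0]]
[[0,14],[7,10],[8,0],[14,18],[24,0],[48,20],[49,0]]
[[0,14],[7,10],[8,0],[14,18],[24,0],[36,15],[48,20],[49,0]]
[[0,14],[7,10],[8,0],[14,18],[24,0],[31,1],[36,15],[48,20],[49,0]]
[[0,14],[7,10],[8,0],[14,18],[24,0],[31,1],[36,15],[48,20],[49,0]]
[[0,14],[7,10],[8,0],[14,18],[24,0],[31,17],[42,15],[48,20],[49,0]]
[[0,14],[7,10],[8,0],[14,18],[24,0],[29,2],[31,17],[42,15],[48,20],[49,0]]
[[0,14],[7,10],[8,0],[14,18],[24,0],[29,2],[31,17],[42,15],[48,20],[49,0]]
[[0,14],[7,10],[8,17],[14,18],[24,0],[29,2],[31,17],[42,15],[48,20],[49,0]]
[[0,14],[7,10],[8,17],[14,18],[24,17],[28,0],[29,2],[31,17],[42,15],[48,20],[49,0]]
[[0,14],[7,10],[8,17],[14,18],[24,17],[28,0],[29,2],[31,17],[42,15],[48,20],[49,0]]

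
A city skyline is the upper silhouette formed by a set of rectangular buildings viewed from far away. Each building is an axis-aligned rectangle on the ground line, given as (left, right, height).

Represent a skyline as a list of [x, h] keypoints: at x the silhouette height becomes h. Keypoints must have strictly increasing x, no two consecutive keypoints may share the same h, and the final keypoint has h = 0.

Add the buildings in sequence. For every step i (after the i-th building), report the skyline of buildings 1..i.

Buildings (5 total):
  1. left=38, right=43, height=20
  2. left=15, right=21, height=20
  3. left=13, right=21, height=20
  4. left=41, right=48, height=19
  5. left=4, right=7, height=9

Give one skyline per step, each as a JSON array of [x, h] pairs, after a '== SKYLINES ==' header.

== SKYLINES ==
[[38,20],[43,0]]
[[15,20],[21,0],[38,20],[43,0]]
[[13,20],[21,0],[38,20],[43,0]]
[[13,20],[21,0],[38,20],[43,19],[48,0]]
[[4,9],[7,0],[13,20],[21,0],[38,20],[43,19],[48,0]]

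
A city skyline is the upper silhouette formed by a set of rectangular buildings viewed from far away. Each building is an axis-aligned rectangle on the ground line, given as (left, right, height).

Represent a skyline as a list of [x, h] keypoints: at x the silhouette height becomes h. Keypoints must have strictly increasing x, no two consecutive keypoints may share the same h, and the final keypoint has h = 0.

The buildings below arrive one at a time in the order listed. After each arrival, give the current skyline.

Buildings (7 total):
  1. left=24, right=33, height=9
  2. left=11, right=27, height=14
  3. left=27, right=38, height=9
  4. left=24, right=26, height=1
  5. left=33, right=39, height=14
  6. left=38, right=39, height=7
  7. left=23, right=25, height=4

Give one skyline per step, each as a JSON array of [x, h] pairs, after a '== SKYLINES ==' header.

== SKYLINES ==
[[24,9],[33,0]]
[[11,14],[27,9],[33,0]]
[[11,14],[27,9],[38,0]]
[[11,14],[27,9],[38,0]]
[[11,14],[27,9],[33,14],[39,0]]
[[11,14],[27,9],[33,14],[39,0]]
[[11,14],[27,9],[33,14],[39,0]]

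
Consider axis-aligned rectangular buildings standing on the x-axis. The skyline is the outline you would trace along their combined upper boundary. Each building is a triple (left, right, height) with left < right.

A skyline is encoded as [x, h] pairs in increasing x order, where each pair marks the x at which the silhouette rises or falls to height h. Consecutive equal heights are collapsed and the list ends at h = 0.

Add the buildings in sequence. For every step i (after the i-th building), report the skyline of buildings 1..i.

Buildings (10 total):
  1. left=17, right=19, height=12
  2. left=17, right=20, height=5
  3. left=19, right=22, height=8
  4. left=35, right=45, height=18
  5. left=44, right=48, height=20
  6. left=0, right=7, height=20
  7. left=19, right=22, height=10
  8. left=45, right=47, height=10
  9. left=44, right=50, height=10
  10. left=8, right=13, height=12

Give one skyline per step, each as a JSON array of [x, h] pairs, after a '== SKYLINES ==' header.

== SKYLINES ==
[[17,12],[19,0]]
[[17,12],[19,5],[20,0]]
[[17,12],[19,8],[22,0]]
[[17,12],[19,8],[22,0],[35,18],[45,0]]
[[17,12],[19,8],[22,0],[35,18],[44,20],[48,0]]
[[0,20],[7,0],[17,12],[19,8],[22,0],[35,18],[44,20],[48,0]]
[[0,20],[7,0],[17,12],[19,10],[22,0],[35,18],[44,20],[48,0]]
[[0,20],[7,0],[17,12],[19,10],[22,0],[35,18],[44,20],[48,0]]
[[0,20],[7,0],[17,12],[19,10],[22,0],[35,18],[44,20],[48,10],[50,0]]
[[0,20],[7,0],[8,12],[13,0],[17,12],[19,10],[22,0],[35,18],[44,20],[48,10],[50,0]]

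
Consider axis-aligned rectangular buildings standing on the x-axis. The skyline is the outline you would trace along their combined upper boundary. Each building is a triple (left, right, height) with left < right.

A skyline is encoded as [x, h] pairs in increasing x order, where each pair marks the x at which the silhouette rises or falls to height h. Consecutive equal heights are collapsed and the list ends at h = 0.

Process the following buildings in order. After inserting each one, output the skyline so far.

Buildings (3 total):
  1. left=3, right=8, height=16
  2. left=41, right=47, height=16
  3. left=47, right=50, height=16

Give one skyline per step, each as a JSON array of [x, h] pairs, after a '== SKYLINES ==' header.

== SKYLINES ==
[[3,16],[8,0]]
[[3,16],[8,0],[41,16],[47,0]]
[[3,16],[8,0],[41,16],[50,0]]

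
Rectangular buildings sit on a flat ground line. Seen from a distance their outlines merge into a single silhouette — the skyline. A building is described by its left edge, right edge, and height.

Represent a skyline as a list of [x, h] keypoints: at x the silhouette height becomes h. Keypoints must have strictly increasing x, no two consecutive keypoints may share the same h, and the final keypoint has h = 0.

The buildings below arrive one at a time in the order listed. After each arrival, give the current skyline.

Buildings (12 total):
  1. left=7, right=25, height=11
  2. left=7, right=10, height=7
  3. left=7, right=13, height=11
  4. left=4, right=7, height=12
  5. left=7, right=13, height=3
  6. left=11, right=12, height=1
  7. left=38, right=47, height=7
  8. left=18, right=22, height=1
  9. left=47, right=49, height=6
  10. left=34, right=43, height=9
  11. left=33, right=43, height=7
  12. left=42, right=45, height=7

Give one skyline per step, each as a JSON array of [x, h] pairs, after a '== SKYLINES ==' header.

== SKYLINES ==
[[7,11],[25,0]]
[[7,11],[25,0]]
[[7,11],[25,0]]
[[4,12],[7,11],[25,0]]
[[4,12],[7,11],[25,0]]
[[4,12],[7,11],[25,0]]
[[4,12],[7,11],[25,0],[38,7],[47,0]]
[[4,12],[7,11],[25,0],[38,7],[47,0]]
[[4,12],[7,11],[25,0],[38,7],[47,6],[49,0]]
[[4,12],[7,11],[25,0],[34,9],[43,7],[47,6],[49,0]]
[[4,12],[7,11],[25,0],[33,7],[34,9],[43,7],[47,6],[49,0]]
[[4,12],[7,11],[25,0],[33,7],[34,9],[43,7],[47,6],[49,0]]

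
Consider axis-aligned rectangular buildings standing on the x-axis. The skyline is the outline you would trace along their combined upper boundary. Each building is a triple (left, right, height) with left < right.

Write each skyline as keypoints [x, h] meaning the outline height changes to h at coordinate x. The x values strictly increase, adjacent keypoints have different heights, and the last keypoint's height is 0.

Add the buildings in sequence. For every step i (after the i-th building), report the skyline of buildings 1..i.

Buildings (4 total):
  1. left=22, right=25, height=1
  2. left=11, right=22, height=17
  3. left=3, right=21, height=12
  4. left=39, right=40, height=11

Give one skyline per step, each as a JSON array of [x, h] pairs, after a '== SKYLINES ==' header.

== SKYLINES ==
[[22,1],[25,0]]
[[11,17],[22,1],[25,0]]
[[3,12],[11,17],[22,1],[25,0]]
[[3,12],[11,17],[22,1],[25,0],[39,11],[40,0]]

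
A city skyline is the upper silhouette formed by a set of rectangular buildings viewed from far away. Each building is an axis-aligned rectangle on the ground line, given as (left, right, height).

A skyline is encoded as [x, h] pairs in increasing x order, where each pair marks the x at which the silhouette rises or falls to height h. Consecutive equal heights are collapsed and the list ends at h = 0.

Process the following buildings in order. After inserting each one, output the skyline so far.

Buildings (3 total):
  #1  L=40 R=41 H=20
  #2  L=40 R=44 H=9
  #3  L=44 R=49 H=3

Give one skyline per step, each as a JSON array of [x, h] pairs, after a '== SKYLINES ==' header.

== SKYLINES ==
[[40,20],[41,0]]
[[40,20],[41,9],[44,0]]
[[40,20],[41,9],[44,3],[49,0]]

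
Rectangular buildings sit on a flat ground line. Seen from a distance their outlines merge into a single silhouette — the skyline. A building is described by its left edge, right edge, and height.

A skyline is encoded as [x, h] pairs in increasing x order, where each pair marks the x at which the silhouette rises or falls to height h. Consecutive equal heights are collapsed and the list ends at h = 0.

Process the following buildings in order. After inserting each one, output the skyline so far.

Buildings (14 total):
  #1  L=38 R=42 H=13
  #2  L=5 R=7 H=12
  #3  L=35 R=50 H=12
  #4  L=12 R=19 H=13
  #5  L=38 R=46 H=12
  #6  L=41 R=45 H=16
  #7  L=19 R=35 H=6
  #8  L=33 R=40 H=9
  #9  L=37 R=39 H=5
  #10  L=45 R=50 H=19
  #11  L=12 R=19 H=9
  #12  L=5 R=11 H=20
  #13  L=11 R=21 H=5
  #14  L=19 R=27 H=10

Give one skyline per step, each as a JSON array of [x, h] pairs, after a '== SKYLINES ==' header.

== SKYLINES ==
[[38,13],[42,0]]
[[5,12],[7,0],[38,13],[42,0]]
[[5,12],[7,0],[35,12],[38,13],[42,12],[50,0]]
[[5,12],[7,0],[12,13],[19,0],[35,12],[38,13],[42,12],[50,0]]
[[5,12],[7,0],[12,13],[19,0],[35,12],[38,13],[42,12],[50,0]]
[[5,12],[7,0],[12,13],[19,0],[35,12],[38,13],[41,16],[45,12],[50,0]]
[[5,12],[7,0],[12,13],[19,6],[35,12],[38,13],[41,16],[45,12],[50,0]]
[[5,12],[7,0],[12,13],[19,6],[33,9],[35,12],[38,13],[41,16],[45,12],[50,0]]
[[5,12],[7,0],[12,13],[19,6],[33,9],[35,12],[38,13],[41,16],[45,12],[50,0]]
[[5,12],[7,0],[12,13],[19,6],[33,9],[35,12],[38,13],[41,16],[45,19],[50,0]]
[[5,12],[7,0],[12,13],[19,6],[33,9],[35,12],[38,13],[41,16],[45,19],[50,0]]
[[5,20],[11,0],[12,13],[19,6],[33,9],[35,12],[38,13],[41,16],[45,19],[50,0]]
[[5,20],[11,5],[12,13],[19,6],[33,9],[35,12],[38,13],[41,16],[45,19],[50,0]]
[[5,20],[11,5],[12,13],[19,10],[27,6],[33,9],[35,12],[38,13],[41,16],[45,19],[50,0]]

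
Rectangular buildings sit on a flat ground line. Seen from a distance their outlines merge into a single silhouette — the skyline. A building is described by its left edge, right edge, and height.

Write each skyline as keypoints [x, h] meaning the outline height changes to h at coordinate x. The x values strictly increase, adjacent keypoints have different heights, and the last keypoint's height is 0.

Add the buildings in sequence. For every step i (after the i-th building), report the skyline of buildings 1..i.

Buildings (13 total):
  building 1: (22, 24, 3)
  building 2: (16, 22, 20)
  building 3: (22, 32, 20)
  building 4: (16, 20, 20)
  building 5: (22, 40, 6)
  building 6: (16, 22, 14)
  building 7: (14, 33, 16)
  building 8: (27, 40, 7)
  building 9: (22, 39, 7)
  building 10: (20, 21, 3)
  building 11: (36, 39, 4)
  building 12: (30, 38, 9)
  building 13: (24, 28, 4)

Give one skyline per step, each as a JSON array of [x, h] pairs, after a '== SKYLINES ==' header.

== SKYLINES ==
[[22,3],[24,0]]
[[16,20],[22,3],[24,0]]
[[16,20],[32,0]]
[[16,20],[32,0]]
[[16,20],[32,6],[40,0]]
[[16,20],[32,6],[40,0]]
[[14,16],[16,20],[32,16],[33,6],[40,0]]
[[14,16],[16,20],[32,16],[33,7],[40,0]]
[[14,16],[16,20],[32,16],[33,7],[40,0]]
[[14,16],[16,20],[32,16],[33,7],[40,0]]
[[14,16],[16,20],[32,16],[33,7],[40,0]]
[[14,16],[16,20],[32,16],[33,9],[38,7],[40,0]]
[[14,16],[16,20],[32,16],[33,9],[38,7],[40,0]]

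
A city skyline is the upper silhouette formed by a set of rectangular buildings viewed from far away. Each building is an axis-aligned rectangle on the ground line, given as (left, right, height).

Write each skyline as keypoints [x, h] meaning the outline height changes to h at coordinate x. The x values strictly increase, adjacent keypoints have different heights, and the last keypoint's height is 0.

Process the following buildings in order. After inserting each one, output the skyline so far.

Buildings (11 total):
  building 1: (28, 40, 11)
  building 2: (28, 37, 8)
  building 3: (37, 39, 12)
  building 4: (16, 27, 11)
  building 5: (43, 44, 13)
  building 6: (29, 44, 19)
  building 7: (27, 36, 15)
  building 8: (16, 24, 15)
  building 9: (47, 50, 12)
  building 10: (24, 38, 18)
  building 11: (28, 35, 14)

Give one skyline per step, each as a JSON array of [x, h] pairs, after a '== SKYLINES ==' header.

== SKYLINES ==
[[28,11],[40,0]]
[[28,11],[40,0]]
[[28,11],[37,12],[39,11],[40,0]]
[[16,11],[27,0],[28,11],[37,12],[39,11],[40,0]]
[[16,11],[27,0],[28,11],[37,12],[39,11],[40,0],[43,13],[44,0]]
[[16,11],[27,0],[28,11],[29,19],[44,0]]
[[16,11],[27,15],[29,19],[44,0]]
[[16,15],[24,11],[27,15],[29,19],[44,0]]
[[16,15],[24,11],[27,15],[29,19],[44,0],[47,12],[50,0]]
[[16,15],[24,18],[29,19],[44,0],[47,12],[50,0]]
[[16,15],[24,18],[29,19],[44,0],[47,12],[50,0]]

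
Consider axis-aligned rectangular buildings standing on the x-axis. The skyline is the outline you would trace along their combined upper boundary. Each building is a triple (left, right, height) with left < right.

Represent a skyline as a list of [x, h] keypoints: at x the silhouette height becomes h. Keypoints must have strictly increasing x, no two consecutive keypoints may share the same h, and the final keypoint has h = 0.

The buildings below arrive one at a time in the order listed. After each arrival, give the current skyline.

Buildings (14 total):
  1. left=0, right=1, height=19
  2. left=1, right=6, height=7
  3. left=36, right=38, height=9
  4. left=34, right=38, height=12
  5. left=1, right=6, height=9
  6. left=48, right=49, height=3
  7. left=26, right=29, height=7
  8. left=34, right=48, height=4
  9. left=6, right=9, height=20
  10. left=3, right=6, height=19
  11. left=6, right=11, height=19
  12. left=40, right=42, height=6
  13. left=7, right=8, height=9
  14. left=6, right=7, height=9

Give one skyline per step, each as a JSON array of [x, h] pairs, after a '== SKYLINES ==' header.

== SKYLINES ==
[[0,19],[1,0]]
[[0,19],[1,7],[6,0]]
[[0,19],[1,7],[6,0],[36,9],[38,0]]
[[0,19],[1,7],[6,0],[34,12],[38,0]]
[[0,19],[1,9],[6,0],[34,12],[38,0]]
[[0,19],[1,9],[6,0],[34,12],[38,0],[48,3],[49,0]]
[[0,19],[1,9],[6,0],[26,7],[29,0],[34,12],[38,0],[48,3],[49,0]]
[[0,19],[1,9],[6,0],[26,7],[29,0],[34,12],[38,4],[48,3],[49,0]]
[[0,19],[1,9],[6,20],[9,0],[26,7],[29,0],[34,12],[38,4],[48,3],[49,0]]
[[0,19],[1,9],[3,19],[6,20],[9,0],[26,7],[29,0],[34,12],[38,4],[48,3],[49,0]]
[[0,19],[1,9],[3,19],[6,20],[9,19],[11,0],[26,7],[29,0],[34,12],[38,4],[48,3],[49,0]]
[[0,19],[1,9],[3,19],[6,20],[9,19],[11,0],[26,7],[29,0],[34,12],[38,4],[40,6],[42,4],[48,3],[49,0]]
[[0,19],[1,9],[3,19],[6,20],[9,19],[11,0],[26,7],[29,0],[34,12],[38,4],[40,6],[42,4],[48,3],[49,0]]
[[0,19],[1,9],[3,19],[6,20],[9,19],[11,0],[26,7],[29,0],[34,12],[38,4],[40,6],[42,4],[48,3],[49,0]]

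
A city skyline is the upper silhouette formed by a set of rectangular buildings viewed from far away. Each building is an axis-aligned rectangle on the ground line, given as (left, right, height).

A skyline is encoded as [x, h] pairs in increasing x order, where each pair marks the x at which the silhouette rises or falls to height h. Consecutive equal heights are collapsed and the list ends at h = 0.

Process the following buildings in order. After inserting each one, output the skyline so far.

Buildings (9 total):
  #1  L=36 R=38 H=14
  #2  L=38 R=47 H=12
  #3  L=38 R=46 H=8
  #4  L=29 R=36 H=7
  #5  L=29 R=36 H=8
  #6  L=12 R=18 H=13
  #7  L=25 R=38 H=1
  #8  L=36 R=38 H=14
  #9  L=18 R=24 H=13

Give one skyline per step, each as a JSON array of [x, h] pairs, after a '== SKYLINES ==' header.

== SKYLINES ==
[[36,14],[38,0]]
[[36,14],[38,12],[47,0]]
[[36,14],[38,12],[47,0]]
[[29,7],[36,14],[38,12],[47,0]]
[[29,8],[36,14],[38,12],[47,0]]
[[12,13],[18,0],[29,8],[36,14],[38,12],[47,0]]
[[12,13],[18,0],[25,1],[29,8],[36,14],[38,12],[47,0]]
[[12,13],[18,0],[25,1],[29,8],[36,14],[38,12],[47,0]]
[[12,13],[24,0],[25,1],[29,8],[36,14],[38,12],[47,0]]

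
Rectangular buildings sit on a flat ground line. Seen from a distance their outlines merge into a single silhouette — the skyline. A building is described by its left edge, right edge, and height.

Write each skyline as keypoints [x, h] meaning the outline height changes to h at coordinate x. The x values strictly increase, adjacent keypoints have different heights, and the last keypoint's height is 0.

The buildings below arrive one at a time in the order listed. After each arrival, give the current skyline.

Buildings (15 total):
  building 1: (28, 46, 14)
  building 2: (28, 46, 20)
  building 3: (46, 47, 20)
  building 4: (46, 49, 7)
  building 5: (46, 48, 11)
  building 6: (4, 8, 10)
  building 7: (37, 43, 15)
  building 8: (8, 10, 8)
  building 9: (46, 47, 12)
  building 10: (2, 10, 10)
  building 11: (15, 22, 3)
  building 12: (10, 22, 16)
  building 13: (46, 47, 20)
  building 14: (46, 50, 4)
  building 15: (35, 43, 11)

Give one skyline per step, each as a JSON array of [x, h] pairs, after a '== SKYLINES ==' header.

== SKYLINES ==
[[28,14],[46,0]]
[[28,20],[46,0]]
[[28,20],[47,0]]
[[28,20],[47,7],[49,0]]
[[28,20],[47,11],[48,7],[49,0]]
[[4,10],[8,0],[28,20],[47,11],[48,7],[49,0]]
[[4,10],[8,0],[28,20],[47,11],[48,7],[49,0]]
[[4,10],[8,8],[10,0],[28,20],[47,11],[48,7],[49,0]]
[[4,10],[8,8],[10,0],[28,20],[47,11],[48,7],[49,0]]
[[2,10],[10,0],[28,20],[47,11],[48,7],[49,0]]
[[2,10],[10,0],[15,3],[22,0],[28,20],[47,11],[48,7],[49,0]]
[[2,10],[10,16],[22,0],[28,20],[47,11],[48,7],[49,0]]
[[2,10],[10,16],[22,0],[28,20],[47,11],[48,7],[49,0]]
[[2,10],[10,16],[22,0],[28,20],[47,11],[48,7],[49,4],[50,0]]
[[2,10],[10,16],[22,0],[28,20],[47,11],[48,7],[49,4],[50,0]]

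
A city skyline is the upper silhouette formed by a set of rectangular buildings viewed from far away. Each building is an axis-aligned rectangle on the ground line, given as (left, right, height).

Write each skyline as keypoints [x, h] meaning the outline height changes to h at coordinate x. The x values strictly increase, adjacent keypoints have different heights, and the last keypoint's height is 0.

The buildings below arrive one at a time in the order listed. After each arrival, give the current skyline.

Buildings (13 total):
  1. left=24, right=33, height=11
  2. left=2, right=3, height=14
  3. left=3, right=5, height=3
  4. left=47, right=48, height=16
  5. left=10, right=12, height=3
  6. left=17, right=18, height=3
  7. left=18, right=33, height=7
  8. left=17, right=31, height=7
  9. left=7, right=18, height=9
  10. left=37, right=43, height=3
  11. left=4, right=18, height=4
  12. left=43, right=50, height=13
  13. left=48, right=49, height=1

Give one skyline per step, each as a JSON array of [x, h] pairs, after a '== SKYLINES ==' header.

== SKYLINES ==
[[24,11],[33,0]]
[[2,14],[3,0],[24,11],[33,0]]
[[2,14],[3,3],[5,0],[24,11],[33,0]]
[[2,14],[3,3],[5,0],[24,11],[33,0],[47,16],[48,0]]
[[2,14],[3,3],[5,0],[10,3],[12,0],[24,11],[33,0],[47,16],[48,0]]
[[2,14],[3,3],[5,0],[10,3],[12,0],[17,3],[18,0],[24,11],[33,0],[47,16],[48,0]]
[[2,14],[3,3],[5,0],[10,3],[12,0],[17,3],[18,7],[24,11],[33,0],[47,16],[48,0]]
[[2,14],[3,3],[5,0],[10,3],[12,0],[17,7],[24,11],[33,0],[47,16],[48,0]]
[[2,14],[3,3],[5,0],[7,9],[18,7],[24,11],[33,0],[47,16],[48,0]]
[[2,14],[3,3],[5,0],[7,9],[18,7],[24,11],[33,0],[37,3],[43,0],[47,16],[48,0]]
[[2,14],[3,3],[4,4],[7,9],[18,7],[24,11],[33,0],[37,3],[43,0],[47,16],[48,0]]
[[2,14],[3,3],[4,4],[7,9],[18,7],[24,11],[33,0],[37,3],[43,13],[47,16],[48,13],[50,0]]
[[2,14],[3,3],[4,4],[7,9],[18,7],[24,11],[33,0],[37,3],[43,13],[47,16],[48,13],[50,0]]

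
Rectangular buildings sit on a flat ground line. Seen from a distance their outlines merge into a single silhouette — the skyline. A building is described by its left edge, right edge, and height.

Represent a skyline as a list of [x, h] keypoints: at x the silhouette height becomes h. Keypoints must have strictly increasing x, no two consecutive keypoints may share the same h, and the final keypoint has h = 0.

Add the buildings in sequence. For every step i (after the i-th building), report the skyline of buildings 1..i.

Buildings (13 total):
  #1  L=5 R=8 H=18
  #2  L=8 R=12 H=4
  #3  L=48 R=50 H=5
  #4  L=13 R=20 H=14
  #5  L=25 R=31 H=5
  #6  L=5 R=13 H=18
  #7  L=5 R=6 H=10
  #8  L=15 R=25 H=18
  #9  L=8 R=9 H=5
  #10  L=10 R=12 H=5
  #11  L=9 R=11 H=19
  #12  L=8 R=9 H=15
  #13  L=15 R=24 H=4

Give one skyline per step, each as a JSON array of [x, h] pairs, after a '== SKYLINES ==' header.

== SKYLINES ==
[[5,18],[8,0]]
[[5,18],[8,4],[12,0]]
[[5,18],[8,4],[12,0],[48,5],[50,0]]
[[5,18],[8,4],[12,0],[13,14],[20,0],[48,5],[50,0]]
[[5,18],[8,4],[12,0],[13,14],[20,0],[25,5],[31,0],[48,5],[50,0]]
[[5,18],[13,14],[20,0],[25,5],[31,0],[48,5],[50,0]]
[[5,18],[13,14],[20,0],[25,5],[31,0],[48,5],[50,0]]
[[5,18],[13,14],[15,18],[25,5],[31,0],[48,5],[50,0]]
[[5,18],[13,14],[15,18],[25,5],[31,0],[48,5],[50,0]]
[[5,18],[13,14],[15,18],[25,5],[31,0],[48,5],[50,0]]
[[5,18],[9,19],[11,18],[13,14],[15,18],[25,5],[31,0],[48,5],[50,0]]
[[5,18],[9,19],[11,18],[13,14],[15,18],[25,5],[31,0],[48,5],[50,0]]
[[5,18],[9,19],[11,18],[13,14],[15,18],[25,5],[31,0],[48,5],[50,0]]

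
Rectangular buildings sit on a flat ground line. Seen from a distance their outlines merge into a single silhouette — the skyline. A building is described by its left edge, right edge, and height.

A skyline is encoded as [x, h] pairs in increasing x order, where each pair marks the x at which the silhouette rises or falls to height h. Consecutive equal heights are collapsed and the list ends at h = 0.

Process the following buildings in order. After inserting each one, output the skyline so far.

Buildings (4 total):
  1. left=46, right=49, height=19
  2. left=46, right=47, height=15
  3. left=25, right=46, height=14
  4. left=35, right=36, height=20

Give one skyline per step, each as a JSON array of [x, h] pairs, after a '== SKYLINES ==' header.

== SKYLINES ==
[[46,19],[49,0]]
[[46,19],[49,0]]
[[25,14],[46,19],[49,0]]
[[25,14],[35,20],[36,14],[46,19],[49,0]]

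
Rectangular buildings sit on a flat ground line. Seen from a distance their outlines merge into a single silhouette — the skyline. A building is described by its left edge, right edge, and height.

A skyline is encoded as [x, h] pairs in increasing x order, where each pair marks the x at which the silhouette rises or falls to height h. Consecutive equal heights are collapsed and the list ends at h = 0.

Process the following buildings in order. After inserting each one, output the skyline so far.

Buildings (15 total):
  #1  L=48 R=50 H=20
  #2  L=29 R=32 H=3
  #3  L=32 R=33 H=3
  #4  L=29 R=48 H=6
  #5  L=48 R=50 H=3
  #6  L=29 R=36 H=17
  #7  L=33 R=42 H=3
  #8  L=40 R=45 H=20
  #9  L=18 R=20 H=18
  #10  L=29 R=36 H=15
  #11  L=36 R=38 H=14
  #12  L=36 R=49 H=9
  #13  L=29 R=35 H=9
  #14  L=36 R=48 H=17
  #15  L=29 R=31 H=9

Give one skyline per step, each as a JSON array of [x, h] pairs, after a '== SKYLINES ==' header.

== SKYLINES ==
[[48,20],[50,0]]
[[29,3],[32,0],[48,20],[50,0]]
[[29,3],[33,0],[48,20],[50,0]]
[[29,6],[48,20],[50,0]]
[[29,6],[48,20],[50,0]]
[[29,17],[36,6],[48,20],[50,0]]
[[29,17],[36,6],[48,20],[50,0]]
[[29,17],[36,6],[40,20],[45,6],[48,20],[50,0]]
[[18,18],[20,0],[29,17],[36,6],[40,20],[45,6],[48,20],[50,0]]
[[18,18],[20,0],[29,17],[36,6],[40,20],[45,6],[48,20],[50,0]]
[[18,18],[20,0],[29,17],[36,14],[38,6],[40,20],[45,6],[48,20],[50,0]]
[[18,18],[20,0],[29,17],[36,14],[38,9],[40,20],[45,9],[48,20],[50,0]]
[[18,18],[20,0],[29,17],[36,14],[38,9],[40,20],[45,9],[48,20],[50,0]]
[[18,18],[20,0],[29,17],[40,20],[45,17],[48,20],[50,0]]
[[18,18],[20,0],[29,17],[40,20],[45,17],[48,20],[50,0]]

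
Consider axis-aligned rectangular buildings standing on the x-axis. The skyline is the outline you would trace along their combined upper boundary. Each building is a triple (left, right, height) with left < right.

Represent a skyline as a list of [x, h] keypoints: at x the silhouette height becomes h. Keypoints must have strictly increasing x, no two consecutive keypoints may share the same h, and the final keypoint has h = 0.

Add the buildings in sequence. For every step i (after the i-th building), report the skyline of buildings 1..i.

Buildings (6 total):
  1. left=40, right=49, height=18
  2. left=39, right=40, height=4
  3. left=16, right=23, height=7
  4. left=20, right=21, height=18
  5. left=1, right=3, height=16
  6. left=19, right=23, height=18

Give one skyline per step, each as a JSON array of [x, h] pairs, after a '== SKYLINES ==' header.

== SKYLINES ==
[[40,18],[49,0]]
[[39,4],[40,18],[49,0]]
[[16,7],[23,0],[39,4],[40,18],[49,0]]
[[16,7],[20,18],[21,7],[23,0],[39,4],[40,18],[49,0]]
[[1,16],[3,0],[16,7],[20,18],[21,7],[23,0],[39,4],[40,18],[49,0]]
[[1,16],[3,0],[16,7],[19,18],[23,0],[39,4],[40,18],[49,0]]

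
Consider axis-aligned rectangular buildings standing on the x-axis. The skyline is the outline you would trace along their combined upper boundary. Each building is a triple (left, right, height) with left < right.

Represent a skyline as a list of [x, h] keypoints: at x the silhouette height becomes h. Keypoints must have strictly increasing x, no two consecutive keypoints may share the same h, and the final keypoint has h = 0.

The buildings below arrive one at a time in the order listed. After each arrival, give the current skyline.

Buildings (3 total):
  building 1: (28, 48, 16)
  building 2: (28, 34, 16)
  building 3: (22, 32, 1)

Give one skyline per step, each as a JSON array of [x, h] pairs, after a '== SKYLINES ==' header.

== SKYLINES ==
[[28,16],[48,0]]
[[28,16],[48,0]]
[[22,1],[28,16],[48,0]]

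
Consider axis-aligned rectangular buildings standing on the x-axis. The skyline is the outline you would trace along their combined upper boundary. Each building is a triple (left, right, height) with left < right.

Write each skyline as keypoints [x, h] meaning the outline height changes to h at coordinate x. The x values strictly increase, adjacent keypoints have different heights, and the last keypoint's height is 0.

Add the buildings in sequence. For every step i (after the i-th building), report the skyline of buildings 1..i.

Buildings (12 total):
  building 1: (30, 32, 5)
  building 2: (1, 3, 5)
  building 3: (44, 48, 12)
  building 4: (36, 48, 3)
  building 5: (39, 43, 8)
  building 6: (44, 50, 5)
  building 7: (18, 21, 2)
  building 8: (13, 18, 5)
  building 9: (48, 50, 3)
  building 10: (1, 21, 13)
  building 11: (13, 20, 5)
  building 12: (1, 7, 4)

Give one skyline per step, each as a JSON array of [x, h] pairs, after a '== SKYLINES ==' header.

== SKYLINES ==
[[30,5],[32,0]]
[[1,5],[3,0],[30,5],[32,0]]
[[1,5],[3,0],[30,5],[32,0],[44,12],[48,0]]
[[1,5],[3,0],[30,5],[32,0],[36,3],[44,12],[48,0]]
[[1,5],[3,0],[30,5],[32,0],[36,3],[39,8],[43,3],[44,12],[48,0]]
[[1,5],[3,0],[30,5],[32,0],[36,3],[39,8],[43,3],[44,12],[48,5],[50,0]]
[[1,5],[3,0],[18,2],[21,0],[30,5],[32,0],[36,3],[39,8],[43,3],[44,12],[48,5],[50,0]]
[[1,5],[3,0],[13,5],[18,2],[21,0],[30,5],[32,0],[36,3],[39,8],[43,3],[44,12],[48,5],[50,0]]
[[1,5],[3,0],[13,5],[18,2],[21,0],[30,5],[32,0],[36,3],[39,8],[43,3],[44,12],[48,5],[50,0]]
[[1,13],[21,0],[30,5],[32,0],[36,3],[39,8],[43,3],[44,12],[48,5],[50,0]]
[[1,13],[21,0],[30,5],[32,0],[36,3],[39,8],[43,3],[44,12],[48,5],[50,0]]
[[1,13],[21,0],[30,5],[32,0],[36,3],[39,8],[43,3],[44,12],[48,5],[50,0]]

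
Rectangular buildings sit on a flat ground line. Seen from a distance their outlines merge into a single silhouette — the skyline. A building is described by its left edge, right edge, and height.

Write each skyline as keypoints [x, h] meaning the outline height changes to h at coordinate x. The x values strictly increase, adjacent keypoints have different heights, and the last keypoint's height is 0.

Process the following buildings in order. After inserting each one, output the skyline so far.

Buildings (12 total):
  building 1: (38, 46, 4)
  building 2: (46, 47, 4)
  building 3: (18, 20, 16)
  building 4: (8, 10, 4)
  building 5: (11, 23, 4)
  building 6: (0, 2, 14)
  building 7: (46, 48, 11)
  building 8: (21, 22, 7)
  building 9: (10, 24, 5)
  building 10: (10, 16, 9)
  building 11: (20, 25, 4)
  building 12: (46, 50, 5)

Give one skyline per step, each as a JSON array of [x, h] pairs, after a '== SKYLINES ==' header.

== SKYLINES ==
[[38,4],[46,0]]
[[38,4],[47,0]]
[[18,16],[20,0],[38,4],[47,0]]
[[8,4],[10,0],[18,16],[20,0],[38,4],[47,0]]
[[8,4],[10,0],[11,4],[18,16],[20,4],[23,0],[38,4],[47,0]]
[[0,14],[2,0],[8,4],[10,0],[11,4],[18,16],[20,4],[23,0],[38,4],[47,0]]
[[0,14],[2,0],[8,4],[10,0],[11,4],[18,16],[20,4],[23,0],[38,4],[46,11],[48,0]]
[[0,14],[2,0],[8,4],[10,0],[11,4],[18,16],[20,4],[21,7],[22,4],[23,0],[38,4],[46,11],[48,0]]
[[0,14],[2,0],[8,4],[10,5],[18,16],[20,5],[21,7],[22,5],[24,0],[38,4],[46,11],[48,0]]
[[0,14],[2,0],[8,4],[10,9],[16,5],[18,16],[20,5],[21,7],[22,5],[24,0],[38,4],[46,11],[48,0]]
[[0,14],[2,0],[8,4],[10,9],[16,5],[18,16],[20,5],[21,7],[22,5],[24,4],[25,0],[38,4],[46,11],[48,0]]
[[0,14],[2,0],[8,4],[10,9],[16,5],[18,16],[20,5],[21,7],[22,5],[24,4],[25,0],[38,4],[46,11],[48,5],[50,0]]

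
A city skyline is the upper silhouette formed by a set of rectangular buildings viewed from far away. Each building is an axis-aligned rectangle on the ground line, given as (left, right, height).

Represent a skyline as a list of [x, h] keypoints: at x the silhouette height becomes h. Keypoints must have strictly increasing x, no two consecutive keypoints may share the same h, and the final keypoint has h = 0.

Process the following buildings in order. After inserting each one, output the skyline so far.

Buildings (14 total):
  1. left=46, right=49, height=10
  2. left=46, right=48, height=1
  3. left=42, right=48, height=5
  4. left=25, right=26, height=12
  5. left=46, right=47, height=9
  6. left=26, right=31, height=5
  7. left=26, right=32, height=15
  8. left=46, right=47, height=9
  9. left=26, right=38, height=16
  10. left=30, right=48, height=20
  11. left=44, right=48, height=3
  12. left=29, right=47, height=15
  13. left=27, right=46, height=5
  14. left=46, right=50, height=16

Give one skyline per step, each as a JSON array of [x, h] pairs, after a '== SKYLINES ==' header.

== SKYLINES ==
[[46,10],[49,0]]
[[46,10],[49,0]]
[[42,5],[46,10],[49,0]]
[[25,12],[26,0],[42,5],[46,10],[49,0]]
[[25,12],[26,0],[42,5],[46,10],[49,0]]
[[25,12],[26,5],[31,0],[42,5],[46,10],[49,0]]
[[25,12],[26,15],[32,0],[42,5],[46,10],[49,0]]
[[25,12],[26,15],[32,0],[42,5],[46,10],[49,0]]
[[25,12],[26,16],[38,0],[42,5],[46,10],[49,0]]
[[25,12],[26,16],[30,20],[48,10],[49,0]]
[[25,12],[26,16],[30,20],[48,10],[49,0]]
[[25,12],[26,16],[30,20],[48,10],[49,0]]
[[25,12],[26,16],[30,20],[48,10],[49,0]]
[[25,12],[26,16],[30,20],[48,16],[50,0]]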